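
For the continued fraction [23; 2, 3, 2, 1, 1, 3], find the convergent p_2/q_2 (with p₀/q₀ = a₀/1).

164/7

Using pₖ = aₖpₖ₋₁ + pₖ₋₂, qₖ = aₖqₖ₋₁ + qₖ₋₂ (with p₋₁=1, p₋₂=0, q₋₁=0, q₋₂=1):
  k=0: a=23, p=23, q=1
  k=1: a=2, p=47, q=2
  k=2: a=3, p=164, q=7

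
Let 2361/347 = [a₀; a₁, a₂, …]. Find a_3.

9

2361 = 6·347 + 279   →  a_0 = 6
347 = 1·279 + 68   →  a_1 = 1
279 = 4·68 + 7   →  a_2 = 4
68 = 9·7 + 5   →  a_3 = 9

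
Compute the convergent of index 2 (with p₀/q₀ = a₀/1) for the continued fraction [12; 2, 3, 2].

87/7

Using pₖ = aₖpₖ₋₁ + pₖ₋₂, qₖ = aₖqₖ₋₁ + qₖ₋₂ (with p₋₁=1, p₋₂=0, q₋₁=0, q₋₂=1):
  k=0: a=12, p=12, q=1
  k=1: a=2, p=25, q=2
  k=2: a=3, p=87, q=7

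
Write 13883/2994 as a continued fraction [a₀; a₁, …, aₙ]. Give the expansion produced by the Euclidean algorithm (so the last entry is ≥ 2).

[4; 1, 1, 1, 3, 14, 19]

13883 = 4*2994 + 1907
2994 = 1*1907 + 1087
1907 = 1*1087 + 820
1087 = 1*820 + 267
820 = 3*267 + 19
267 = 14*19 + 1
19 = 19*1 + 0  (stop)
So 13883/2994 = [4; 1, 1, 1, 3, 14, 19].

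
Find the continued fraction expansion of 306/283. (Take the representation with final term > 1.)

[1; 12, 3, 3, 2]

306 = 1·283 + 23
283 = 12·23 + 7
23 = 3·7 + 2
7 = 3·2 + 1
2 = 2·1 + 0  (stop)
So 306/283 = [1; 12, 3, 3, 2].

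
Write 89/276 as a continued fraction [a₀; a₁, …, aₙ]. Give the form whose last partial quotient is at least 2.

89 = 0×276 + 89
276 = 3×89 + 9
89 = 9×9 + 8
9 = 1×8 + 1
8 = 8×1 + 0  (stop)
So 89/276 = [0; 3, 9, 1, 8].

[0; 3, 9, 1, 8]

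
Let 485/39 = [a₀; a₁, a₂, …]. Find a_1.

2

485 = 12·39 + 17   →  a_0 = 12
39 = 2·17 + 5   →  a_1 = 2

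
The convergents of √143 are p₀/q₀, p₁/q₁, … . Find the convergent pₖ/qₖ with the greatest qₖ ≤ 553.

√143 = [11; 1, 22, …] (period length 2).
Convergents:
  p_0/q_0 = 11/1
  p_1/q_1 = 12/1
  p_2/q_2 = 275/23
  p_3/q_3 = 287/24
  p_4/q_4 = 6589/551
  p_5/q_5 = 6876/575
q_4 = 551 ≤ 553 < 575 = q_5, so the answer is 6589/551.

6589/551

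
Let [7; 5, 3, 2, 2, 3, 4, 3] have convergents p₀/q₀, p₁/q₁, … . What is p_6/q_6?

9475/1318

Using pₖ = aₖpₖ₋₁ + pₖ₋₂, qₖ = aₖqₖ₋₁ + qₖ₋₂ (with p₋₁=1, p₋₂=0, q₋₁=0, q₋₂=1):
  k=0: a=7, p=7, q=1
  k=1: a=5, p=36, q=5
  k=2: a=3, p=115, q=16
  k=3: a=2, p=266, q=37
  k=4: a=2, p=647, q=90
  k=5: a=3, p=2207, q=307
  k=6: a=4, p=9475, q=1318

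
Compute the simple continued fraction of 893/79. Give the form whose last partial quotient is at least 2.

[11; 3, 3, 2, 3]

893 = 11*79 + 24
79 = 3*24 + 7
24 = 3*7 + 3
7 = 2*3 + 1
3 = 3*1 + 0  (stop)
So 893/79 = [11; 3, 3, 2, 3].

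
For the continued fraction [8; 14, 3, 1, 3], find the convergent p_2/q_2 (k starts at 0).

347/43

Using pₖ = aₖpₖ₋₁ + pₖ₋₂, qₖ = aₖqₖ₋₁ + qₖ₋₂ (with p₋₁=1, p₋₂=0, q₋₁=0, q₋₂=1):
  k=0: a=8, p=8, q=1
  k=1: a=14, p=113, q=14
  k=2: a=3, p=347, q=43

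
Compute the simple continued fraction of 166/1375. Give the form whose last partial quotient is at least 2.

[0; 8, 3, 1, 1, 7, 3]

166 = 0*1375 + 166
1375 = 8*166 + 47
166 = 3*47 + 25
47 = 1*25 + 22
25 = 1*22 + 3
22 = 7*3 + 1
3 = 3*1 + 0  (stop)
So 166/1375 = [0; 8, 3, 1, 1, 7, 3].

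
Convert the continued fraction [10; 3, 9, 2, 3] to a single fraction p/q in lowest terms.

2116/205

Fold from the inside: start with 3/1.
  2 + 1/3 = 7/3
  9 + 3/7 = 66/7
  3 + 7/66 = 205/66
  10 + 66/205 = 2116/205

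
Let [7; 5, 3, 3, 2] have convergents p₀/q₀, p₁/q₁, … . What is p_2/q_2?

115/16

Using pₖ = aₖpₖ₋₁ + pₖ₋₂, qₖ = aₖqₖ₋₁ + qₖ₋₂ (with p₋₁=1, p₋₂=0, q₋₁=0, q₋₂=1):
  k=0: a=7, p=7, q=1
  k=1: a=5, p=36, q=5
  k=2: a=3, p=115, q=16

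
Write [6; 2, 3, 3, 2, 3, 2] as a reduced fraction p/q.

2683/417

Fold from the inside: start with 2/1.
  3 + 1/2 = 7/2
  2 + 2/7 = 16/7
  3 + 7/16 = 55/16
  3 + 16/55 = 181/55
  2 + 55/181 = 417/181
  6 + 181/417 = 2683/417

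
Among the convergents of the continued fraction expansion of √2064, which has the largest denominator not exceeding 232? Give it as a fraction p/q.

√2064 = [45; 2, 3, 7, 3, 2, 90, …] (period length 6).
Convergents:
  p_0/q_0 = 45/1
  p_1/q_1 = 91/2
  p_2/q_2 = 318/7
  p_3/q_3 = 2317/51
  p_4/q_4 = 7269/160
  p_5/q_5 = 16855/371
q_4 = 160 ≤ 232 < 371 = q_5, so the answer is 7269/160.

7269/160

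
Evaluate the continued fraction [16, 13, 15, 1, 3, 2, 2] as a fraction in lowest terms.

72875/4533

Using pₖ = aₖpₖ₋₁ + pₖ₋₂ and qₖ = aₖqₖ₋₁ + qₖ₋₂:
  k=0: a=16, p=16, q=1
  k=1: a=13, p=209, q=13
  k=2: a=15, p=3151, q=196
  k=3: a=1, p=3360, q=209
  k=4: a=3, p=13231, q=823
  k=5: a=2, p=29822, q=1855
  k=6: a=2, p=72875, q=4533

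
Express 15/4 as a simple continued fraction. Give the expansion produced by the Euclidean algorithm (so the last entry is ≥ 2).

15 = 3·4 + 3
4 = 1·3 + 1
3 = 3·1 + 0  (stop)
So 15/4 = [3; 1, 3].

[3; 1, 3]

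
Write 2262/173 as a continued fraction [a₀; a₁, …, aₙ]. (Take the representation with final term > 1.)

2262 = 13·173 + 13
173 = 13·13 + 4
13 = 3·4 + 1
4 = 4·1 + 0  (stop)
So 2262/173 = [13; 13, 3, 4].

[13; 13, 3, 4]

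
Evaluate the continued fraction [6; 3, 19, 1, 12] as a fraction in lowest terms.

Fold from the inside: start with 12/1.
  1 + 1/12 = 13/12
  19 + 12/13 = 259/13
  3 + 13/259 = 790/259
  6 + 259/790 = 4999/790

4999/790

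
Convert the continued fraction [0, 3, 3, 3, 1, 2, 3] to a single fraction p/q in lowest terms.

121/400

Fold from the inside: start with 3/1.
  2 + 1/3 = 7/3
  1 + 3/7 = 10/7
  3 + 7/10 = 37/10
  3 + 10/37 = 121/37
  3 + 37/121 = 400/121
  0 + 121/400 = 121/400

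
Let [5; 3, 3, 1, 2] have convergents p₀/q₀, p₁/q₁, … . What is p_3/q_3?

Using pₖ = aₖpₖ₋₁ + pₖ₋₂, qₖ = aₖqₖ₋₁ + qₖ₋₂ (with p₋₁=1, p₋₂=0, q₋₁=0, q₋₂=1):
  k=0: a=5, p=5, q=1
  k=1: a=3, p=16, q=3
  k=2: a=3, p=53, q=10
  k=3: a=1, p=69, q=13

69/13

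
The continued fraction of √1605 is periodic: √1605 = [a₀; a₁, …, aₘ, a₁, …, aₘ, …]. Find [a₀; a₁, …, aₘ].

a₀ = ⌊√1605⌋ = 40.
With m₀=0, d₀=1 and mₖ₊₁ = dₖaₖ − mₖ, dₖ₊₁ = (n − mₖ₊₁²)/dₖ, aₖ₊₁ = ⌊(a₀+mₖ₊₁)/dₖ₊₁⌋:
  k=1: m=40, d=5, a=16
  k=2: m=40, d=1, a=80
d=1 and a=2a₀=80 at k=2, so the next step gives (m, d) = (40, 5) again — its k=1 value — and the period has length 2.

[40; 16, 80]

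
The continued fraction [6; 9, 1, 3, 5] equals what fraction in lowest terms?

1251/205

Fold from the inside: start with 5/1.
  3 + 1/5 = 16/5
  1 + 5/16 = 21/16
  9 + 16/21 = 205/21
  6 + 21/205 = 1251/205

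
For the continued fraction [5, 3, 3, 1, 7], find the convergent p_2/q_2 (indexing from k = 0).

Using pₖ = aₖpₖ₋₁ + pₖ₋₂, qₖ = aₖqₖ₋₁ + qₖ₋₂ (with p₋₁=1, p₋₂=0, q₋₁=0, q₋₂=1):
  k=0: a=5, p=5, q=1
  k=1: a=3, p=16, q=3
  k=2: a=3, p=53, q=10

53/10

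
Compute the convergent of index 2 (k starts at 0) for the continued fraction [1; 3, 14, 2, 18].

57/43

Using pₖ = aₖpₖ₋₁ + pₖ₋₂, qₖ = aₖqₖ₋₁ + qₖ₋₂ (with p₋₁=1, p₋₂=0, q₋₁=0, q₋₂=1):
  k=0: a=1, p=1, q=1
  k=1: a=3, p=4, q=3
  k=2: a=14, p=57, q=43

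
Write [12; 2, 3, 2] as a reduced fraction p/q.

199/16

Fold from the inside: start with 2/1.
  3 + 1/2 = 7/2
  2 + 2/7 = 16/7
  12 + 7/16 = 199/16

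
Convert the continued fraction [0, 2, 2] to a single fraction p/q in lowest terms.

2/5

Using pₖ = aₖpₖ₋₁ + pₖ₋₂ and qₖ = aₖqₖ₋₁ + qₖ₋₂:
  k=0: a=0, p=0, q=1
  k=1: a=2, p=1, q=2
  k=2: a=2, p=2, q=5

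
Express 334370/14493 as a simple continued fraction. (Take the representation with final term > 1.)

[23; 14, 17, 2, 9, 3]

334370 = 23*14493 + 1031
14493 = 14*1031 + 59
1031 = 17*59 + 28
59 = 2*28 + 3
28 = 9*3 + 1
3 = 3*1 + 0  (stop)
So 334370/14493 = [23; 14, 17, 2, 9, 3].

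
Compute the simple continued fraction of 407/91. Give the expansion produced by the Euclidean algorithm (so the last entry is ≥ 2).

407 = 4×91 + 43
91 = 2×43 + 5
43 = 8×5 + 3
5 = 1×3 + 2
3 = 1×2 + 1
2 = 2×1 + 0  (stop)
So 407/91 = [4; 2, 8, 1, 1, 2].

[4; 2, 8, 1, 1, 2]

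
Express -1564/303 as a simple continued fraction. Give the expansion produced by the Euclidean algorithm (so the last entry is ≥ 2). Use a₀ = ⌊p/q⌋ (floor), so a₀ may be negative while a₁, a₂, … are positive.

-1564 = -6×303 + 254
303 = 1×254 + 49
254 = 5×49 + 9
49 = 5×9 + 4
9 = 2×4 + 1
4 = 4×1 + 0  (stop)
So -1564/303 = [-6; 1, 5, 5, 2, 4].

[-6; 1, 5, 5, 2, 4]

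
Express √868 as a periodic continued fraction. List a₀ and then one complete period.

[29; 2, 6, 19, 2, 19, 6, 2, 58]

a₀ = ⌊√868⌋ = 29.
With m₀=0, d₀=1 and mₖ₊₁ = dₖaₖ − mₖ, dₖ₊₁ = (n − mₖ₊₁²)/dₖ, aₖ₊₁ = ⌊(a₀+mₖ₊₁)/dₖ₊₁⌋:
  k=1: m=29, d=27, a=2
  k=2: m=25, d=9, a=6
  k=3: m=29, d=3, a=19
  k=4: m=28, d=28, a=2
  k=5: m=28, d=3, a=19
  k=6: m=29, d=9, a=6
  k=7: m=25, d=27, a=2
  k=8: m=29, d=1, a=58
d=1 and a=2a₀=58 at k=8, so the next step gives (m, d) = (29, 27) again — its k=1 value — and the period has length 8.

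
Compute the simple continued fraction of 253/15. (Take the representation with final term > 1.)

[16; 1, 6, 2]

253 = 16·15 + 13
15 = 1·13 + 2
13 = 6·2 + 1
2 = 2·1 + 0  (stop)
So 253/15 = [16; 1, 6, 2].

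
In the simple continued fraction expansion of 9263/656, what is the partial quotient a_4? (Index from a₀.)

9263 = 14·656 + 79   →  a_0 = 14
656 = 8·79 + 24   →  a_1 = 8
79 = 3·24 + 7   →  a_2 = 3
24 = 3·7 + 3   →  a_3 = 3
7 = 2·3 + 1   →  a_4 = 2

2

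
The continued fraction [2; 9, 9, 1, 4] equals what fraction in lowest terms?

941/446

Using pₖ = aₖpₖ₋₁ + pₖ₋₂ and qₖ = aₖqₖ₋₁ + qₖ₋₂:
  k=0: a=2, p=2, q=1
  k=1: a=9, p=19, q=9
  k=2: a=9, p=173, q=82
  k=3: a=1, p=192, q=91
  k=4: a=4, p=941, q=446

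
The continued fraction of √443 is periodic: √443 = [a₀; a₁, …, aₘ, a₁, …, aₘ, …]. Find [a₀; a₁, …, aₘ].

a₀ = ⌊√443⌋ = 21.
With m₀=0, d₀=1 and mₖ₊₁ = dₖaₖ − mₖ, dₖ₊₁ = (n − mₖ₊₁²)/dₖ, aₖ₊₁ = ⌊(a₀+mₖ₊₁)/dₖ₊₁⌋:
  k=1: m=21, d=2, a=21
  k=2: m=21, d=1, a=42
d=1 and a=2a₀=42 at k=2, so the next step gives (m, d) = (21, 2) again — its k=1 value — and the period has length 2.

[21; 21, 42]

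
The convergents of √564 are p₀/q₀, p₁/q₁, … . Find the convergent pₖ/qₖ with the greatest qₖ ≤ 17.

√564 = [23; 1, 2, 1, 46, …] (period length 4).
Convergents:
  p_0/q_0 = 23/1
  p_1/q_1 = 24/1
  p_2/q_2 = 71/3
  p_3/q_3 = 95/4
  p_4/q_4 = 4441/187
q_3 = 4 ≤ 17 < 187 = q_4, so the answer is 95/4.

95/4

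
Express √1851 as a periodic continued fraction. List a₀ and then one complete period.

a₀ = ⌊√1851⌋ = 43.
With m₀=0, d₀=1 and mₖ₊₁ = dₖaₖ − mₖ, dₖ₊₁ = (n − mₖ₊₁²)/dₖ, aₖ₊₁ = ⌊(a₀+mₖ₊₁)/dₖ₊₁⌋:
  k=1: m=43, d=2, a=43
  k=2: m=43, d=1, a=86
d=1 and a=2a₀=86 at k=2, so the next step gives (m, d) = (43, 2) again — its k=1 value — and the period has length 2.

[43; 43, 86]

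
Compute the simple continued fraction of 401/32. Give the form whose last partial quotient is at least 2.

[12; 1, 1, 7, 2]

401 = 12×32 + 17
32 = 1×17 + 15
17 = 1×15 + 2
15 = 7×2 + 1
2 = 2×1 + 0  (stop)
So 401/32 = [12; 1, 1, 7, 2].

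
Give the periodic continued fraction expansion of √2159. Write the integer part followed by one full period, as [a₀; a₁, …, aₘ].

a₀ = ⌊√2159⌋ = 46.

[46; 2, 6, 1, 1, 1, 6, 2, 92]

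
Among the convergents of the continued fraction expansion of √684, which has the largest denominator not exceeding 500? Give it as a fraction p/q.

√684 = [26; 6, 1, 1, 12, 1, 1, 6, 52, …] (period length 8).
Convergents:
  p_0/q_0 = 26/1
  p_1/q_1 = 157/6
  p_2/q_2 = 183/7
  p_3/q_3 = 340/13
  p_4/q_4 = 4263/163
  p_5/q_5 = 4603/176
  p_6/q_6 = 8866/339
  p_7/q_7 = 57799/2210
q_6 = 339 ≤ 500 < 2210 = q_7, so the answer is 8866/339.

8866/339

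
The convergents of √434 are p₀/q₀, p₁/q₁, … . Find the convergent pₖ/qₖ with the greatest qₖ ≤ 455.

√434 = [20; 1, 4, 1, 40, …] (period length 4).
Convergents:
  p_0/q_0 = 20/1
  p_1/q_1 = 21/1
  p_2/q_2 = 104/5
  p_3/q_3 = 125/6
  p_4/q_4 = 5104/245
  p_5/q_5 = 5229/251
  p_6/q_6 = 26020/1249
q_5 = 251 ≤ 455 < 1249 = q_6, so the answer is 5229/251.

5229/251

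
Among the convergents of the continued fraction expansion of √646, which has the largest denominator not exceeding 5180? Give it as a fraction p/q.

77495/3049

√646 = [25; 2, 2, 2, 50, …] (period length 4).
Convergents:
  p_0/q_0 = 25/1
  p_1/q_1 = 51/2
  p_2/q_2 = 127/5
  p_3/q_3 = 305/12
  p_4/q_4 = 15377/605
  p_5/q_5 = 31059/1222
  p_6/q_6 = 77495/3049
  p_7/q_7 = 186049/7320
q_6 = 3049 ≤ 5180 < 7320 = q_7, so the answer is 77495/3049.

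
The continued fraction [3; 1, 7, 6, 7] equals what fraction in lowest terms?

1361/351

Using pₖ = aₖpₖ₋₁ + pₖ₋₂ and qₖ = aₖqₖ₋₁ + qₖ₋₂:
  k=0: a=3, p=3, q=1
  k=1: a=1, p=4, q=1
  k=2: a=7, p=31, q=8
  k=3: a=6, p=190, q=49
  k=4: a=7, p=1361, q=351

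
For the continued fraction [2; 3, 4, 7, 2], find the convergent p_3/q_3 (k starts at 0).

Using pₖ = aₖpₖ₋₁ + pₖ₋₂, qₖ = aₖqₖ₋₁ + qₖ₋₂ (with p₋₁=1, p₋₂=0, q₋₁=0, q₋₂=1):
  k=0: a=2, p=2, q=1
  k=1: a=3, p=7, q=3
  k=2: a=4, p=30, q=13
  k=3: a=7, p=217, q=94

217/94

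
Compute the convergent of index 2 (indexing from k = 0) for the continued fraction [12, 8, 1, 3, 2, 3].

Using pₖ = aₖpₖ₋₁ + pₖ₋₂, qₖ = aₖqₖ₋₁ + qₖ₋₂ (with p₋₁=1, p₋₂=0, q₋₁=0, q₋₂=1):
  k=0: a=12, p=12, q=1
  k=1: a=8, p=97, q=8
  k=2: a=1, p=109, q=9

109/9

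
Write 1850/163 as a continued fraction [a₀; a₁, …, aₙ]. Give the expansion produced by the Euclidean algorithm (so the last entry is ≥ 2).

[11; 2, 1, 6, 8]

1850 = 11*163 + 57
163 = 2*57 + 49
57 = 1*49 + 8
49 = 6*8 + 1
8 = 8*1 + 0  (stop)
So 1850/163 = [11; 2, 1, 6, 8].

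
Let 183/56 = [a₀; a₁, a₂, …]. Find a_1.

183 = 3·56 + 15   →  a_0 = 3
56 = 3·15 + 11   →  a_1 = 3

3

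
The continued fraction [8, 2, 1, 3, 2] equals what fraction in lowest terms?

209/25

Using pₖ = aₖpₖ₋₁ + pₖ₋₂ and qₖ = aₖqₖ₋₁ + qₖ₋₂:
  k=0: a=8, p=8, q=1
  k=1: a=2, p=17, q=2
  k=2: a=1, p=25, q=3
  k=3: a=3, p=92, q=11
  k=4: a=2, p=209, q=25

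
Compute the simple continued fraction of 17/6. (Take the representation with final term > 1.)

17 = 2×6 + 5
6 = 1×5 + 1
5 = 5×1 + 0  (stop)
So 17/6 = [2; 1, 5].

[2; 1, 5]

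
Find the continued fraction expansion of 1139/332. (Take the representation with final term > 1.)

1139 = 3·332 + 143
332 = 2·143 + 46
143 = 3·46 + 5
46 = 9·5 + 1
5 = 5·1 + 0  (stop)
So 1139/332 = [3; 2, 3, 9, 5].

[3; 2, 3, 9, 5]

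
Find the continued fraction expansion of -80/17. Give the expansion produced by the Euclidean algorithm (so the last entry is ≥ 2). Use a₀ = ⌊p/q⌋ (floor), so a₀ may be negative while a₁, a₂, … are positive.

-80 = -5×17 + 5
17 = 3×5 + 2
5 = 2×2 + 1
2 = 2×1 + 0  (stop)
So -80/17 = [-5; 3, 2, 2].

[-5; 3, 2, 2]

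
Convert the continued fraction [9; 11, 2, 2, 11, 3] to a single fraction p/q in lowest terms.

18239/2007

Fold from the inside: start with 3/1.
  11 + 1/3 = 34/3
  2 + 3/34 = 71/34
  2 + 34/71 = 176/71
  11 + 71/176 = 2007/176
  9 + 176/2007 = 18239/2007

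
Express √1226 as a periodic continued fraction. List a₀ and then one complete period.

a₀ = ⌊√1226⌋ = 35.
With m₀=0, d₀=1 and mₖ₊₁ = dₖaₖ − mₖ, dₖ₊₁ = (n − mₖ₊₁²)/dₖ, aₖ₊₁ = ⌊(a₀+mₖ₊₁)/dₖ₊₁⌋:
  k=1: m=35, d=1, a=70
d=1 and a=2a₀=70 at k=1, so the next step gives (m, d) = (35, 1) again — its k=1 value — and the period has length 1.

[35; 70]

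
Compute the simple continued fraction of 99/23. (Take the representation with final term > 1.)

99 = 4·23 + 7
23 = 3·7 + 2
7 = 3·2 + 1
2 = 2·1 + 0  (stop)
So 99/23 = [4; 3, 3, 2].

[4; 3, 3, 2]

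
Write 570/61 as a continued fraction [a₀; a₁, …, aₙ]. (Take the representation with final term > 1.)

[9; 2, 1, 9, 2]

570 = 9*61 + 21
61 = 2*21 + 19
21 = 1*19 + 2
19 = 9*2 + 1
2 = 2*1 + 0  (stop)
So 570/61 = [9; 2, 1, 9, 2].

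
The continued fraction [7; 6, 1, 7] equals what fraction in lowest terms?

Using pₖ = aₖpₖ₋₁ + pₖ₋₂ and qₖ = aₖqₖ₋₁ + qₖ₋₂:
  k=0: a=7, p=7, q=1
  k=1: a=6, p=43, q=6
  k=2: a=1, p=50, q=7
  k=3: a=7, p=393, q=55

393/55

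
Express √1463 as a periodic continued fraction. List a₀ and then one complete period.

a₀ = ⌊√1463⌋ = 38.

[38; 4, 76]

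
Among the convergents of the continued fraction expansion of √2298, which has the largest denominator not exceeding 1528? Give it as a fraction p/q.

72817/1519

√2298 = [47; 1, 14, 1, 94, …] (period length 4).
Convergents:
  p_0/q_0 = 47/1
  p_1/q_1 = 48/1
  p_2/q_2 = 719/15
  p_3/q_3 = 767/16
  p_4/q_4 = 72817/1519
  p_5/q_5 = 73584/1535
q_4 = 1519 ≤ 1528 < 1535 = q_5, so the answer is 72817/1519.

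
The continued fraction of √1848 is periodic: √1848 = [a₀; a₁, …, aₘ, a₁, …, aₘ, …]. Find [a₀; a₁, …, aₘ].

a₀ = ⌊√1848⌋ = 42.
With m₀=0, d₀=1 and mₖ₊₁ = dₖaₖ − mₖ, dₖ₊₁ = (n − mₖ₊₁²)/dₖ, aₖ₊₁ = ⌊(a₀+mₖ₊₁)/dₖ₊₁⌋:
  k=1: m=42, d=84, a=1
  k=2: m=42, d=1, a=84
d=1 and a=2a₀=84 at k=2, so the next step gives (m, d) = (42, 84) again — its k=1 value — and the period has length 2.

[42; 1, 84]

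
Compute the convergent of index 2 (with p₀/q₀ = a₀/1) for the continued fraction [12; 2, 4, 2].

Using pₖ = aₖpₖ₋₁ + pₖ₋₂, qₖ = aₖqₖ₋₁ + qₖ₋₂ (with p₋₁=1, p₋₂=0, q₋₁=0, q₋₂=1):
  k=0: a=12, p=12, q=1
  k=1: a=2, p=25, q=2
  k=2: a=4, p=112, q=9

112/9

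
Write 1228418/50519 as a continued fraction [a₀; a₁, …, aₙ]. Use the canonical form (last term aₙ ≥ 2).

1228418 = 24*50519 + 15962
50519 = 3*15962 + 2633
15962 = 6*2633 + 164
2633 = 16*164 + 9
164 = 18*9 + 2
9 = 4*2 + 1
2 = 2*1 + 0  (stop)
So 1228418/50519 = [24; 3, 6, 16, 18, 4, 2].

[24; 3, 6, 16, 18, 4, 2]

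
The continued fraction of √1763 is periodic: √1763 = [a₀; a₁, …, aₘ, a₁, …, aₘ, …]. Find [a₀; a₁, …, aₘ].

a₀ = ⌊√1763⌋ = 41.
With m₀=0, d₀=1 and mₖ₊₁ = dₖaₖ − mₖ, dₖ₊₁ = (n − mₖ₊₁²)/dₖ, aₖ₊₁ = ⌊(a₀+mₖ₊₁)/dₖ₊₁⌋:
  k=1: m=41, d=82, a=1
  k=2: m=41, d=1, a=82
d=1 and a=2a₀=82 at k=2, so the next step gives (m, d) = (41, 82) again — its k=1 value — and the period has length 2.

[41; 1, 82]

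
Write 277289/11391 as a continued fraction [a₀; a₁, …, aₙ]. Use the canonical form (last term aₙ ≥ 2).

[24; 2, 1, 11, 19, 17]

277289 = 24·11391 + 3905
11391 = 2·3905 + 3581
3905 = 1·3581 + 324
3581 = 11·324 + 17
324 = 19·17 + 1
17 = 17·1 + 0  (stop)
So 277289/11391 = [24; 2, 1, 11, 19, 17].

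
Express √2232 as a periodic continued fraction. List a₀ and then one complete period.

[47; 4, 10, 4, 94]

a₀ = ⌊√2232⌋ = 47.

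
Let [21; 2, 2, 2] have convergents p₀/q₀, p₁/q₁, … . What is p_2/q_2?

107/5

Using pₖ = aₖpₖ₋₁ + pₖ₋₂, qₖ = aₖqₖ₋₁ + qₖ₋₂ (with p₋₁=1, p₋₂=0, q₋₁=0, q₋₂=1):
  k=0: a=21, p=21, q=1
  k=1: a=2, p=43, q=2
  k=2: a=2, p=107, q=5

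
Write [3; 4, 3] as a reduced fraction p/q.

42/13

Using pₖ = aₖpₖ₋₁ + pₖ₋₂ and qₖ = aₖqₖ₋₁ + qₖ₋₂:
  k=0: a=3, p=3, q=1
  k=1: a=4, p=13, q=4
  k=2: a=3, p=42, q=13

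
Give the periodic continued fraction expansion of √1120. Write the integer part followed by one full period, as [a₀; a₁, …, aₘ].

a₀ = ⌊√1120⌋ = 33.
With m₀=0, d₀=1 and mₖ₊₁ = dₖaₖ − mₖ, dₖ₊₁ = (n − mₖ₊₁²)/dₖ, aₖ₊₁ = ⌊(a₀+mₖ₊₁)/dₖ₊₁⌋:
  k=1: m=33, d=31, a=2
  k=2: m=29, d=9, a=6
  k=3: m=25, d=55, a=1
  k=4: m=30, d=4, a=15
  k=5: m=30, d=55, a=1
  k=6: m=25, d=9, a=6
  k=7: m=29, d=31, a=2
  k=8: m=33, d=1, a=66
d=1 and a=2a₀=66 at k=8, so the next step gives (m, d) = (33, 31) again — its k=1 value — and the period has length 8.

[33; 2, 6, 1, 15, 1, 6, 2, 66]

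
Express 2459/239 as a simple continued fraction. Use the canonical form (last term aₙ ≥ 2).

[10; 3, 2, 6, 2, 2]

2459 = 10*239 + 69
239 = 3*69 + 32
69 = 2*32 + 5
32 = 6*5 + 2
5 = 2*2 + 1
2 = 2*1 + 0  (stop)
So 2459/239 = [10; 3, 2, 6, 2, 2].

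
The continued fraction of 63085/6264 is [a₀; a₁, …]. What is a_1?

63085 = 10·6264 + 445   →  a_0 = 10
6264 = 14·445 + 34   →  a_1 = 14

14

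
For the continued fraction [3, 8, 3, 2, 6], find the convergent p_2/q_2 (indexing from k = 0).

78/25

Using pₖ = aₖpₖ₋₁ + pₖ₋₂, qₖ = aₖqₖ₋₁ + qₖ₋₂ (with p₋₁=1, p₋₂=0, q₋₁=0, q₋₂=1):
  k=0: a=3, p=3, q=1
  k=1: a=8, p=25, q=8
  k=2: a=3, p=78, q=25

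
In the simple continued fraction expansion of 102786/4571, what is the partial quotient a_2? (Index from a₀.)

102786 = 22·4571 + 2224   →  a_0 = 22
4571 = 2·2224 + 123   →  a_1 = 2
2224 = 18·123 + 10   →  a_2 = 18

18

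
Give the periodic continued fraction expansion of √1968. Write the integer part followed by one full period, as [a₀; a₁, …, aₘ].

[44; 2, 1, 3, 5, 3, 1, 2, 88]

a₀ = ⌊√1968⌋ = 44.
With m₀=0, d₀=1 and mₖ₊₁ = dₖaₖ − mₖ, dₖ₊₁ = (n − mₖ₊₁²)/dₖ, aₖ₊₁ = ⌊(a₀+mₖ₊₁)/dₖ₊₁⌋:
  k=1: m=44, d=32, a=2
  k=2: m=20, d=49, a=1
  k=3: m=29, d=23, a=3
  k=4: m=40, d=16, a=5
  k=5: m=40, d=23, a=3
  k=6: m=29, d=49, a=1
  k=7: m=20, d=32, a=2
  k=8: m=44, d=1, a=88
d=1 and a=2a₀=88 at k=8, so the next step gives (m, d) = (44, 32) again — its k=1 value — and the period has length 8.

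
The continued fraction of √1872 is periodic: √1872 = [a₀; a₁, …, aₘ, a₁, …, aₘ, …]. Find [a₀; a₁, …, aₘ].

a₀ = ⌊√1872⌋ = 43.

[43; 3, 1, 3, 86]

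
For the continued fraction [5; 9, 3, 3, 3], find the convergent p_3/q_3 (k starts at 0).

475/93

Using pₖ = aₖpₖ₋₁ + pₖ₋₂, qₖ = aₖqₖ₋₁ + qₖ₋₂ (with p₋₁=1, p₋₂=0, q₋₁=0, q₋₂=1):
  k=0: a=5, p=5, q=1
  k=1: a=9, p=46, q=9
  k=2: a=3, p=143, q=28
  k=3: a=3, p=475, q=93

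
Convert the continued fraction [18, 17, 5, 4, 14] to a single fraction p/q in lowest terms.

Using pₖ = aₖpₖ₋₁ + pₖ₋₂ and qₖ = aₖqₖ₋₁ + qₖ₋₂:
  k=0: a=18, p=18, q=1
  k=1: a=17, p=307, q=17
  k=2: a=5, p=1553, q=86
  k=3: a=4, p=6519, q=361
  k=4: a=14, p=92819, q=5140

92819/5140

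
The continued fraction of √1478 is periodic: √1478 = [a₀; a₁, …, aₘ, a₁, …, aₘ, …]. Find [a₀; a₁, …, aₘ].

[38; 2, 4, 38, 4, 2, 76]

a₀ = ⌊√1478⌋ = 38.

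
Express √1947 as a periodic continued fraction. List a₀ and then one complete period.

a₀ = ⌊√1947⌋ = 44.
With m₀=0, d₀=1 and mₖ₊₁ = dₖaₖ − mₖ, dₖ₊₁ = (n − mₖ₊₁²)/dₖ, aₖ₊₁ = ⌊(a₀+mₖ₊₁)/dₖ₊₁⌋:
  k=1: m=44, d=11, a=8
  k=2: m=44, d=1, a=88
d=1 and a=2a₀=88 at k=2, so the next step gives (m, d) = (44, 11) again — its k=1 value — and the period has length 2.

[44; 8, 88]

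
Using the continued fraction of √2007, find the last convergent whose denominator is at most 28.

224/5

√2007 = [44; 1, 3, 1, 88, …] (period length 4).
Convergents:
  p_0/q_0 = 44/1
  p_1/q_1 = 45/1
  p_2/q_2 = 179/4
  p_3/q_3 = 224/5
  p_4/q_4 = 19891/444
q_3 = 5 ≤ 28 < 444 = q_4, so the answer is 224/5.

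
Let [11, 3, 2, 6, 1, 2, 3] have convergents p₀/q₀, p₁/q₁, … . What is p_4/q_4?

587/52

Using pₖ = aₖpₖ₋₁ + pₖ₋₂, qₖ = aₖqₖ₋₁ + qₖ₋₂ (with p₋₁=1, p₋₂=0, q₋₁=0, q₋₂=1):
  k=0: a=11, p=11, q=1
  k=1: a=3, p=34, q=3
  k=2: a=2, p=79, q=7
  k=3: a=6, p=508, q=45
  k=4: a=1, p=587, q=52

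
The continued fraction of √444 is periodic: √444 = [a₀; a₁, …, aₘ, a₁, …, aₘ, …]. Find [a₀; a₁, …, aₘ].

a₀ = ⌊√444⌋ = 21.
With m₀=0, d₀=1 and mₖ₊₁ = dₖaₖ − mₖ, dₖ₊₁ = (n − mₖ₊₁²)/dₖ, aₖ₊₁ = ⌊(a₀+mₖ₊₁)/dₖ₊₁⌋:
  k=1: m=21, d=3, a=14
  k=2: m=21, d=1, a=42
d=1 and a=2a₀=42 at k=2, so the next step gives (m, d) = (21, 3) again — its k=1 value — and the period has length 2.

[21; 14, 42]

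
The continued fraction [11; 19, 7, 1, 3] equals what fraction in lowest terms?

6554/593

Fold from the inside: start with 3/1.
  1 + 1/3 = 4/3
  7 + 3/4 = 31/4
  19 + 4/31 = 593/31
  11 + 31/593 = 6554/593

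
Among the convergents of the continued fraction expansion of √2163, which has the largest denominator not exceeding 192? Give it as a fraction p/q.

5767/124

√2163 = [46; 1, 1, 30, 1, 1, 92, …] (period length 6).
Convergents:
  p_0/q_0 = 46/1
  p_1/q_1 = 47/1
  p_2/q_2 = 93/2
  p_3/q_3 = 2837/61
  p_4/q_4 = 2930/63
  p_5/q_5 = 5767/124
  p_6/q_6 = 533494/11471
q_5 = 124 ≤ 192 < 11471 = q_6, so the answer is 5767/124.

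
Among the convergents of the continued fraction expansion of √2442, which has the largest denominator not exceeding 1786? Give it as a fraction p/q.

58361/1181

√2442 = [49; 2, 2, 2, 98, …] (period length 4).
Convergents:
  p_0/q_0 = 49/1
  p_1/q_1 = 99/2
  p_2/q_2 = 247/5
  p_3/q_3 = 593/12
  p_4/q_4 = 58361/1181
  p_5/q_5 = 117315/2374
q_4 = 1181 ≤ 1786 < 2374 = q_5, so the answer is 58361/1181.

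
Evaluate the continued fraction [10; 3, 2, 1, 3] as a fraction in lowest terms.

Using pₖ = aₖpₖ₋₁ + pₖ₋₂ and qₖ = aₖqₖ₋₁ + qₖ₋₂:
  k=0: a=10, p=10, q=1
  k=1: a=3, p=31, q=3
  k=2: a=2, p=72, q=7
  k=3: a=1, p=103, q=10
  k=4: a=3, p=381, q=37

381/37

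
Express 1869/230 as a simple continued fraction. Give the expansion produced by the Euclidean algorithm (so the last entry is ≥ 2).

[8; 7, 1, 13, 2]

1869 = 8·230 + 29
230 = 7·29 + 27
29 = 1·27 + 2
27 = 13·2 + 1
2 = 2·1 + 0  (stop)
So 1869/230 = [8; 7, 1, 13, 2].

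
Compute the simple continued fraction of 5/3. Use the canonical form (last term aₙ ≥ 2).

5 = 1×3 + 2
3 = 1×2 + 1
2 = 2×1 + 0  (stop)
So 5/3 = [1; 1, 2].

[1; 1, 2]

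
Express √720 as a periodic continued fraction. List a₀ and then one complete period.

a₀ = ⌊√720⌋ = 26.
With m₀=0, d₀=1 and mₖ₊₁ = dₖaₖ − mₖ, dₖ₊₁ = (n − mₖ₊₁²)/dₖ, aₖ₊₁ = ⌊(a₀+mₖ₊₁)/dₖ₊₁⌋:
  k=1: m=26, d=44, a=1
  k=2: m=18, d=9, a=4
  k=3: m=18, d=44, a=1
  k=4: m=26, d=1, a=52
d=1 and a=2a₀=52 at k=4, so the next step gives (m, d) = (26, 44) again — its k=1 value — and the period has length 4.

[26; 1, 4, 1, 52]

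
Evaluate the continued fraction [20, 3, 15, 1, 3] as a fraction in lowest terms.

Using pₖ = aₖpₖ₋₁ + pₖ₋₂ and qₖ = aₖqₖ₋₁ + qₖ₋₂:
  k=0: a=20, p=20, q=1
  k=1: a=3, p=61, q=3
  k=2: a=15, p=935, q=46
  k=3: a=1, p=996, q=49
  k=4: a=3, p=3923, q=193

3923/193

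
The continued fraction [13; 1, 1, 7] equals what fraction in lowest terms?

Using pₖ = aₖpₖ₋₁ + pₖ₋₂ and qₖ = aₖqₖ₋₁ + qₖ₋₂:
  k=0: a=13, p=13, q=1
  k=1: a=1, p=14, q=1
  k=2: a=1, p=27, q=2
  k=3: a=7, p=203, q=15

203/15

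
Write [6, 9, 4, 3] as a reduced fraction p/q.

733/120

Fold from the inside: start with 3/1.
  4 + 1/3 = 13/3
  9 + 3/13 = 120/13
  6 + 13/120 = 733/120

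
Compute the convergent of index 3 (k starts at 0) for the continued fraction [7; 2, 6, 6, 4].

597/80

Using pₖ = aₖpₖ₋₁ + pₖ₋₂, qₖ = aₖqₖ₋₁ + qₖ₋₂ (with p₋₁=1, p₋₂=0, q₋₁=0, q₋₂=1):
  k=0: a=7, p=7, q=1
  k=1: a=2, p=15, q=2
  k=2: a=6, p=97, q=13
  k=3: a=6, p=597, q=80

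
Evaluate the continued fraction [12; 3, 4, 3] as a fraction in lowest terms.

517/42

Fold from the inside: start with 3/1.
  4 + 1/3 = 13/3
  3 + 3/13 = 42/13
  12 + 13/42 = 517/42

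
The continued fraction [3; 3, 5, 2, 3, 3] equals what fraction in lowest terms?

Using pₖ = aₖpₖ₋₁ + pₖ₋₂ and qₖ = aₖqₖ₋₁ + qₖ₋₂:
  k=0: a=3, p=3, q=1
  k=1: a=3, p=10, q=3
  k=2: a=5, p=53, q=16
  k=3: a=2, p=116, q=35
  k=4: a=3, p=401, q=121
  k=5: a=3, p=1319, q=398

1319/398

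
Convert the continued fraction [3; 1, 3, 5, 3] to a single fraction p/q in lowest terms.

252/67

Fold from the inside: start with 3/1.
  5 + 1/3 = 16/3
  3 + 3/16 = 51/16
  1 + 16/51 = 67/51
  3 + 51/67 = 252/67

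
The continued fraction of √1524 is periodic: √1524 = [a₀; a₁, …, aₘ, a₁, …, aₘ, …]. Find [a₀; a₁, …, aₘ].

[39; 26, 78]

a₀ = ⌊√1524⌋ = 39.
With m₀=0, d₀=1 and mₖ₊₁ = dₖaₖ − mₖ, dₖ₊₁ = (n − mₖ₊₁²)/dₖ, aₖ₊₁ = ⌊(a₀+mₖ₊₁)/dₖ₊₁⌋:
  k=1: m=39, d=3, a=26
  k=2: m=39, d=1, a=78
d=1 and a=2a₀=78 at k=2, so the next step gives (m, d) = (39, 3) again — its k=1 value — and the period has length 2.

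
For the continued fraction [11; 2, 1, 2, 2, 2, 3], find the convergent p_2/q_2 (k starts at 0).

Using pₖ = aₖpₖ₋₁ + pₖ₋₂, qₖ = aₖqₖ₋₁ + qₖ₋₂ (with p₋₁=1, p₋₂=0, q₋₁=0, q₋₂=1):
  k=0: a=11, p=11, q=1
  k=1: a=2, p=23, q=2
  k=2: a=1, p=34, q=3

34/3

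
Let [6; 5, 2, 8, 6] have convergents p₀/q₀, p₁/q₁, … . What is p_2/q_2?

68/11

Using pₖ = aₖpₖ₋₁ + pₖ₋₂, qₖ = aₖqₖ₋₁ + qₖ₋₂ (with p₋₁=1, p₋₂=0, q₋₁=0, q₋₂=1):
  k=0: a=6, p=6, q=1
  k=1: a=5, p=31, q=5
  k=2: a=2, p=68, q=11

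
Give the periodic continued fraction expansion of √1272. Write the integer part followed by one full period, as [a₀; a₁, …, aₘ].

a₀ = ⌊√1272⌋ = 35.
With m₀=0, d₀=1 and mₖ₊₁ = dₖaₖ − mₖ, dₖ₊₁ = (n − mₖ₊₁²)/dₖ, aₖ₊₁ = ⌊(a₀+mₖ₊₁)/dₖ₊₁⌋:
  k=1: m=35, d=47, a=1
  k=2: m=12, d=24, a=1
  k=3: m=12, d=47, a=1
  k=4: m=35, d=1, a=70
d=1 and a=2a₀=70 at k=4, so the next step gives (m, d) = (35, 47) again — its k=1 value — and the period has length 4.

[35; 1, 1, 1, 70]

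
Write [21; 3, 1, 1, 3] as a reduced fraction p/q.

Fold from the inside: start with 3/1.
  1 + 1/3 = 4/3
  1 + 3/4 = 7/4
  3 + 4/7 = 25/7
  21 + 7/25 = 532/25

532/25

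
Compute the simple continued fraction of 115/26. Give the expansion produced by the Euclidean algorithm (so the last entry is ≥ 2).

115 = 4·26 + 11
26 = 2·11 + 4
11 = 2·4 + 3
4 = 1·3 + 1
3 = 3·1 + 0  (stop)
So 115/26 = [4; 2, 2, 1, 3].

[4; 2, 2, 1, 3]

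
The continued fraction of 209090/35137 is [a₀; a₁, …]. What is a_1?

1

209090 = 5·35137 + 33405   →  a_0 = 5
35137 = 1·33405 + 1732   →  a_1 = 1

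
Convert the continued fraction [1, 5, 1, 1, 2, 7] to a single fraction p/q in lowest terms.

Using pₖ = aₖpₖ₋₁ + pₖ₋₂ and qₖ = aₖqₖ₋₁ + qₖ₋₂:
  k=0: a=1, p=1, q=1
  k=1: a=5, p=6, q=5
  k=2: a=1, p=7, q=6
  k=3: a=1, p=13, q=11
  k=4: a=2, p=33, q=28
  k=5: a=7, p=244, q=207

244/207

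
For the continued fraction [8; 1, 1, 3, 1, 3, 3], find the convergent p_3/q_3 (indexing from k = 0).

60/7

Using pₖ = aₖpₖ₋₁ + pₖ₋₂, qₖ = aₖqₖ₋₁ + qₖ₋₂ (with p₋₁=1, p₋₂=0, q₋₁=0, q₋₂=1):
  k=0: a=8, p=8, q=1
  k=1: a=1, p=9, q=1
  k=2: a=1, p=17, q=2
  k=3: a=3, p=60, q=7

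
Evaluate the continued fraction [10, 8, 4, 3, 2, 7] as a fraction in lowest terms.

18583/1836

Fold from the inside: start with 7/1.
  2 + 1/7 = 15/7
  3 + 7/15 = 52/15
  4 + 15/52 = 223/52
  8 + 52/223 = 1836/223
  10 + 223/1836 = 18583/1836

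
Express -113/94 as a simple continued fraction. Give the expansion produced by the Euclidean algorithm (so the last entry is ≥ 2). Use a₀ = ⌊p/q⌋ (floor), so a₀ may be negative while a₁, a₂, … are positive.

-113 = -2*94 + 75
94 = 1*75 + 19
75 = 3*19 + 18
19 = 1*18 + 1
18 = 18*1 + 0  (stop)
So -113/94 = [-2; 1, 3, 1, 18].

[-2; 1, 3, 1, 18]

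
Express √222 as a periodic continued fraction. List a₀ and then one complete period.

a₀ = ⌊√222⌋ = 14.
With m₀=0, d₀=1 and mₖ₊₁ = dₖaₖ − mₖ, dₖ₊₁ = (n − mₖ₊₁²)/dₖ, aₖ₊₁ = ⌊(a₀+mₖ₊₁)/dₖ₊₁⌋:
  k=1: m=14, d=26, a=1
  k=2: m=12, d=3, a=8
  k=3: m=12, d=26, a=1
  k=4: m=14, d=1, a=28
d=1 and a=2a₀=28 at k=4, so the next step gives (m, d) = (14, 26) again — its k=1 value — and the period has length 4.

[14; 1, 8, 1, 28]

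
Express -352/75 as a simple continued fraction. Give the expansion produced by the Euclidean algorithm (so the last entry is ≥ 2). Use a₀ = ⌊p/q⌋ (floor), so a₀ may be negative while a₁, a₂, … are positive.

[-5; 3, 3, 1, 5]

-352 = -5×75 + 23
75 = 3×23 + 6
23 = 3×6 + 5
6 = 1×5 + 1
5 = 5×1 + 0  (stop)
So -352/75 = [-5; 3, 3, 1, 5].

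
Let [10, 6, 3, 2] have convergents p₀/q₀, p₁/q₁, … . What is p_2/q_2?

Using pₖ = aₖpₖ₋₁ + pₖ₋₂, qₖ = aₖqₖ₋₁ + qₖ₋₂ (with p₋₁=1, p₋₂=0, q₋₁=0, q₋₂=1):
  k=0: a=10, p=10, q=1
  k=1: a=6, p=61, q=6
  k=2: a=3, p=193, q=19

193/19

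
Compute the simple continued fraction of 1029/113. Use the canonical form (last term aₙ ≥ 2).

[9; 9, 2, 2, 2]

1029 = 9×113 + 12
113 = 9×12 + 5
12 = 2×5 + 2
5 = 2×2 + 1
2 = 2×1 + 0  (stop)
So 1029/113 = [9; 9, 2, 2, 2].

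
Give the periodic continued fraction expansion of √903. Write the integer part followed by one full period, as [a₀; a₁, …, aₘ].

a₀ = ⌊√903⌋ = 30.
With m₀=0, d₀=1 and mₖ₊₁ = dₖaₖ − mₖ, dₖ₊₁ = (n − mₖ₊₁²)/dₖ, aₖ₊₁ = ⌊(a₀+mₖ₊₁)/dₖ₊₁⌋:
  k=1: m=30, d=3, a=20
  k=2: m=30, d=1, a=60
d=1 and a=2a₀=60 at k=2, so the next step gives (m, d) = (30, 3) again — its k=1 value — and the period has length 2.

[30; 20, 60]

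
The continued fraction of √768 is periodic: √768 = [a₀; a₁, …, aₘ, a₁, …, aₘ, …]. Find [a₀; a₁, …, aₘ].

[27; 1, 2, 2, 13, 2, 2, 1, 54]

a₀ = ⌊√768⌋ = 27.
With m₀=0, d₀=1 and mₖ₊₁ = dₖaₖ − mₖ, dₖ₊₁ = (n − mₖ₊₁²)/dₖ, aₖ₊₁ = ⌊(a₀+mₖ₊₁)/dₖ₊₁⌋:
  k=1: m=27, d=39, a=1
  k=2: m=12, d=16, a=2
  k=3: m=20, d=23, a=2
  k=4: m=26, d=4, a=13
  k=5: m=26, d=23, a=2
  k=6: m=20, d=16, a=2
  k=7: m=12, d=39, a=1
  k=8: m=27, d=1, a=54
d=1 and a=2a₀=54 at k=8, so the next step gives (m, d) = (27, 39) again — its k=1 value — and the period has length 8.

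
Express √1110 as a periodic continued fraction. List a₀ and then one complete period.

[33; 3, 6, 3, 66]

a₀ = ⌊√1110⌋ = 33.
With m₀=0, d₀=1 and mₖ₊₁ = dₖaₖ − mₖ, dₖ₊₁ = (n − mₖ₊₁²)/dₖ, aₖ₊₁ = ⌊(a₀+mₖ₊₁)/dₖ₊₁⌋:
  k=1: m=33, d=21, a=3
  k=2: m=30, d=10, a=6
  k=3: m=30, d=21, a=3
  k=4: m=33, d=1, a=66
d=1 and a=2a₀=66 at k=4, so the next step gives (m, d) = (33, 21) again — its k=1 value — and the period has length 4.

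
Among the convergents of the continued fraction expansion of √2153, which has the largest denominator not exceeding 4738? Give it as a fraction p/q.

107649/2320

√2153 = [46; 2, 2, 92, …] (period length 3).
Convergents:
  p_0/q_0 = 46/1
  p_1/q_1 = 93/2
  p_2/q_2 = 232/5
  p_3/q_3 = 21437/462
  p_4/q_4 = 43106/929
  p_5/q_5 = 107649/2320
  p_6/q_6 = 9946814/214369
q_5 = 2320 ≤ 4738 < 214369 = q_6, so the answer is 107649/2320.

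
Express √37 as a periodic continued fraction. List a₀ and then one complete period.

[6; 12]

a₀ = ⌊√37⌋ = 6.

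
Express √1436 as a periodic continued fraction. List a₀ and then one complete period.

a₀ = ⌊√1436⌋ = 37.

[37; 1, 8, 2, 18, 2, 8, 1, 74]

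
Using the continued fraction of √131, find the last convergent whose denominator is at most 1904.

√131 = [11; 2, 4, 11, 4, 2, 22, …] (period length 6).
Convergents:
  p_0/q_0 = 11/1
  p_1/q_1 = 23/2
  p_2/q_2 = 103/9
  p_3/q_3 = 1156/101
  p_4/q_4 = 4727/413
  p_5/q_5 = 10610/927
  p_6/q_6 = 238147/20807
q_5 = 927 ≤ 1904 < 20807 = q_6, so the answer is 10610/927.

10610/927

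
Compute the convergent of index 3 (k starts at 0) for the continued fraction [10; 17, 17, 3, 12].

8922/887

Using pₖ = aₖpₖ₋₁ + pₖ₋₂, qₖ = aₖqₖ₋₁ + qₖ₋₂ (with p₋₁=1, p₋₂=0, q₋₁=0, q₋₂=1):
  k=0: a=10, p=10, q=1
  k=1: a=17, p=171, q=17
  k=2: a=17, p=2917, q=290
  k=3: a=3, p=8922, q=887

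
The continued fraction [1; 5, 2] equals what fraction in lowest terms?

13/11

Using pₖ = aₖpₖ₋₁ + pₖ₋₂ and qₖ = aₖqₖ₋₁ + qₖ₋₂:
  k=0: a=1, p=1, q=1
  k=1: a=5, p=6, q=5
  k=2: a=2, p=13, q=11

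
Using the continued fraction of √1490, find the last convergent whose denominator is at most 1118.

√1490 = [38; 1, 1, 1, 1, 76, …] (period length 5).
Convergents:
  p_0/q_0 = 38/1
  p_1/q_1 = 39/1
  p_2/q_2 = 77/2
  p_3/q_3 = 116/3
  p_4/q_4 = 193/5
  p_5/q_5 = 14784/383
  p_6/q_6 = 14977/388
  p_7/q_7 = 29761/771
  p_8/q_8 = 44738/1159
q_7 = 771 ≤ 1118 < 1159 = q_8, so the answer is 29761/771.

29761/771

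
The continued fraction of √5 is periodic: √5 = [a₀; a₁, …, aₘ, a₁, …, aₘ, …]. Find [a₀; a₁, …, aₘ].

[2; 4]

a₀ = ⌊√5⌋ = 2.
With m₀=0, d₀=1 and mₖ₊₁ = dₖaₖ − mₖ, dₖ₊₁ = (n − mₖ₊₁²)/dₖ, aₖ₊₁ = ⌊(a₀+mₖ₊₁)/dₖ₊₁⌋:
  k=1: m=2, d=1, a=4
d=1 and a=2a₀=4 at k=1, so the next step gives (m, d) = (2, 1) again — its k=1 value — and the period has length 1.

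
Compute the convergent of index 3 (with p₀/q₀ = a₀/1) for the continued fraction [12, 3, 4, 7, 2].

Using pₖ = aₖpₖ₋₁ + pₖ₋₂, qₖ = aₖqₖ₋₁ + qₖ₋₂ (with p₋₁=1, p₋₂=0, q₋₁=0, q₋₂=1):
  k=0: a=12, p=12, q=1
  k=1: a=3, p=37, q=3
  k=2: a=4, p=160, q=13
  k=3: a=7, p=1157, q=94

1157/94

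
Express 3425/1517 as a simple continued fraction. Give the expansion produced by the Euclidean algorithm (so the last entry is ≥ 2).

[2; 3, 1, 7, 3, 7, 2]

3425 = 2×1517 + 391
1517 = 3×391 + 344
391 = 1×344 + 47
344 = 7×47 + 15
47 = 3×15 + 2
15 = 7×2 + 1
2 = 2×1 + 0  (stop)
So 3425/1517 = [2; 3, 1, 7, 3, 7, 2].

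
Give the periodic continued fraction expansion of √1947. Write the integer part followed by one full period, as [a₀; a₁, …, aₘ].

a₀ = ⌊√1947⌋ = 44.

[44; 8, 88]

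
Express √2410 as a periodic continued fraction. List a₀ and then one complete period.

[49; 10, 1, 8, 1, 10, 98]

a₀ = ⌊√2410⌋ = 49.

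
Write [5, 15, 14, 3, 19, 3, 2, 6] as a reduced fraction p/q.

2897749/571959

Using pₖ = aₖpₖ₋₁ + pₖ₋₂ and qₖ = aₖqₖ₋₁ + qₖ₋₂:
  k=0: a=5, p=5, q=1
  k=1: a=15, p=76, q=15
  k=2: a=14, p=1069, q=211
  k=3: a=3, p=3283, q=648
  k=4: a=19, p=63446, q=12523
  k=5: a=3, p=193621, q=38217
  k=6: a=2, p=450688, q=88957
  k=7: a=6, p=2897749, q=571959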